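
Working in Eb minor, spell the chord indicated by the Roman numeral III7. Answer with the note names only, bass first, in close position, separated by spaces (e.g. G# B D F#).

The numeral's case and figure indicate a major seventh chord. In Eb minor its root, scale degree 3, is Gb.
That chord is spelled Gb-Bb-Db-F.

Gb Bb Db F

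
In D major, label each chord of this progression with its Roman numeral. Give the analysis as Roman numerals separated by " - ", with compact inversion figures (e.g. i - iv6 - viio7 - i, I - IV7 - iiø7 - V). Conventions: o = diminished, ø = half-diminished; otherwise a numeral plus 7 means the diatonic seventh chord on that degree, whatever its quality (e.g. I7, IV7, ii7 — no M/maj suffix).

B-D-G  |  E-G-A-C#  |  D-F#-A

IV6 - V43 - I

B-D-G has root G, degree 4 in D major, so IV6.
E-G-A-C#: root A is the dominant; dominant seventh chord there is V43.
D-F#-A: major triad on D = scale degree 1 → I.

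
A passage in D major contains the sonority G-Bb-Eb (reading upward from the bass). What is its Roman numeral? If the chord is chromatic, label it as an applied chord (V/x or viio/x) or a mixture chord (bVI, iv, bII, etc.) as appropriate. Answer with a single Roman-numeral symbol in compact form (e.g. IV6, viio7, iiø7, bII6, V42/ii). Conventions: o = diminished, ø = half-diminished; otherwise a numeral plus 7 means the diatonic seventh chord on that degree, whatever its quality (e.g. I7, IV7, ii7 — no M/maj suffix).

bII6

The pitches Eb-G-Bb form a major triad rooted on Eb.
Eb is the lowered second degree of D major (diatonic 2 would be E). This is the Neapolitan sixth — a major triad on the lowered second degree, here in its customary first inversion.
With G in the bass the chord is in first inversion, so the figured bass is 6.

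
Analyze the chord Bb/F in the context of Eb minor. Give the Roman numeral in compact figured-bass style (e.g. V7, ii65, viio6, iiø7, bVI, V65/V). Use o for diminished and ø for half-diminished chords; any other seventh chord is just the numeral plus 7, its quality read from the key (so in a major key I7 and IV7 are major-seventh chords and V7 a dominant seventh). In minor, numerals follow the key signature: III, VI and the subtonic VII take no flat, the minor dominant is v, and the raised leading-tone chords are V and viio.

V64

The pitches Bb-D-F form a major triad rooted on Bb.
In Eb minor, Bb is the dominant; the diatonic major triad there is V.
With F in the bass the chord is in second inversion, so the figured bass is 64.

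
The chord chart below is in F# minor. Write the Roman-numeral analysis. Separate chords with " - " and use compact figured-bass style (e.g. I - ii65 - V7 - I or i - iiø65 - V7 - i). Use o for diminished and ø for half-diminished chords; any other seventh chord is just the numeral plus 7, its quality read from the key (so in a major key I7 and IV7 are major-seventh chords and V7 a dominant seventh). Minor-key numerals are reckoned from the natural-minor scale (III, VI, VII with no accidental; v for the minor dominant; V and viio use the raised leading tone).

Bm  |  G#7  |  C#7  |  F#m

iv - V7/V - V7 - i

Bm: minor triad on B = scale degree 4 → iv.
G#7: a dominant seventh chord on G#, the applied dominant of V → V7/V.
C#7: root C# is the dominant; dominant seventh chord there is V7.
F#m: root F# is the tonic; minor triad there is i.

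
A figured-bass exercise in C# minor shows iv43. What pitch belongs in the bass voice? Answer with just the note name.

C#

iv in C# minor has root F#; the chord is F#-A-C#-E.
The figure 43 means second inversion — the fifth is in the bass.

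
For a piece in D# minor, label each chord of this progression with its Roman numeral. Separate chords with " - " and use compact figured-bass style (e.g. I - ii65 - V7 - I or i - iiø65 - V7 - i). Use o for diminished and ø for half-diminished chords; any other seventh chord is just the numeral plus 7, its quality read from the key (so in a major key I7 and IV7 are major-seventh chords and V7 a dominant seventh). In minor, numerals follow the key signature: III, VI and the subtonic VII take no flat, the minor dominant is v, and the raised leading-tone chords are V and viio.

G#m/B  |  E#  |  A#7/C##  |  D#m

iv6 - V/V - V65 - i

G#m/B: root G# is the subdominant; minor triad there is iv6.
E#: chromatic; E# is V of V, so V/V.
A#7/C## has root A#, degree 5 in D# minor, so V65.
D#m: root D# is the tonic; minor triad there is i.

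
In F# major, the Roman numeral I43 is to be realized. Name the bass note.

I in F# major has root F#; the chord is F#-A#-C#-E#.
The figure 43 means second inversion — the fifth is in the bass.

C#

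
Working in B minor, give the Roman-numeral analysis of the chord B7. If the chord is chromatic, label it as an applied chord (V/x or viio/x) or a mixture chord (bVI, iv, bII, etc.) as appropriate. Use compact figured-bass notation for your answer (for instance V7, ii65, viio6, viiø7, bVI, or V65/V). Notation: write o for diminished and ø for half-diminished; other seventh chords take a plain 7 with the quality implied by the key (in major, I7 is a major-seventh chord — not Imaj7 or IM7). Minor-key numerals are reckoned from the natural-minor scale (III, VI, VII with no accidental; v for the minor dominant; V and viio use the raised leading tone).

Stacked in thirds the chord is B-D#-F#-A: a dominant seventh chord on B.
B is not a diatonic chord root with this quality in B minor, but it lies a perfect fifth above E (iv), so the chord functions as an applied dominant of iv.

V7/iv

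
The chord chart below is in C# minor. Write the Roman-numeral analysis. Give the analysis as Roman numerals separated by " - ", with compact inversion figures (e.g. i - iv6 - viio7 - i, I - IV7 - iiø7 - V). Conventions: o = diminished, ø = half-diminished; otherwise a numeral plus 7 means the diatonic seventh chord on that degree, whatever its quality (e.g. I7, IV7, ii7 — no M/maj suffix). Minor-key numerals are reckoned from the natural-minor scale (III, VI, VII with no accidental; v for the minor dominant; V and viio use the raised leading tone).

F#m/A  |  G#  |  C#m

iv6 - V - i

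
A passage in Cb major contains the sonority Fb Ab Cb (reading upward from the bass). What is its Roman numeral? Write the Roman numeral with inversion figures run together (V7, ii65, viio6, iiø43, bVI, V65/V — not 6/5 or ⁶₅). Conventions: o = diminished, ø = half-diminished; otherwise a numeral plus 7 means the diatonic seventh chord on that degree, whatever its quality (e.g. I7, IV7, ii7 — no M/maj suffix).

The pitches Fb-Ab-Cb form a major triad rooted on Fb.
Fb is scale degree 4 in Cb major, and a major triad on that degree is written IV.

IV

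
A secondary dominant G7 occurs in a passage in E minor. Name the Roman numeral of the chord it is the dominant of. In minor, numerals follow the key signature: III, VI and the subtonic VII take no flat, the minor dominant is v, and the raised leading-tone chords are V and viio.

The chord is a dominant seventh chord on G.
A dominant resolves down a perfect fifth: G → C. In E minor, C is scale degree 6, i.e. VI.

VI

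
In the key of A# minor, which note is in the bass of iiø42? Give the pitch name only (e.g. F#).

A#

iiø in A# minor has root B#; the chord is B#-D#-F#-A#.
The figure 42 means third inversion — the seventh is in the bass.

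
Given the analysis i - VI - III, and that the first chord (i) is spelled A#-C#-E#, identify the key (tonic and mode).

A# minor

The anchor chord is a minor triad on A#, labeled i.
If A# is scale degree 1 and the mode makes that degree carry a minor triad, the tonic is A# and the mode is minor.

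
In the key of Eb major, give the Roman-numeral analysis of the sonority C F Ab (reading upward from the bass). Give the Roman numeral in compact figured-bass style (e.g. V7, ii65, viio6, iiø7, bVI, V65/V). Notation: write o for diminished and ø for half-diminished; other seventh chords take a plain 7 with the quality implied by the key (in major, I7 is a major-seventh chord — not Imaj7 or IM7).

ii64

The pitches F-Ab-C form a minor triad rooted on F.
In Eb major, F is the supertonic; the diatonic minor triad there is ii.
With C in the bass the chord is in second inversion, so the figured bass is 64.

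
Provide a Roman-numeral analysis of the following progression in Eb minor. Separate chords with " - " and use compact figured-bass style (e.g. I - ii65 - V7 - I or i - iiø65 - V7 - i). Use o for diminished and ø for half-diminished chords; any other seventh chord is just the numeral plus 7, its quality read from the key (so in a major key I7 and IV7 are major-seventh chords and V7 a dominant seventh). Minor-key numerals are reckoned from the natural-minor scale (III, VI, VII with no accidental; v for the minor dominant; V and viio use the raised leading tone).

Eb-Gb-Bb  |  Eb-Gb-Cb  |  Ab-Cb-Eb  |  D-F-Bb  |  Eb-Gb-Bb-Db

Eb-Gb-Bb: minor triad on Eb = scale degree 1 → i.
Eb-Gb-Cb: major triad on Cb = scale degree 6 → VI6.
Ab-Cb-Eb: minor triad on Ab = scale degree 4 → iv.
D-F-Bb: root Bb is the dominant; major triad there is V6.
Eb-Gb-Bb-Db has root Eb, degree 1 in Eb minor, so i7.

i - VI6 - iv - V6 - i7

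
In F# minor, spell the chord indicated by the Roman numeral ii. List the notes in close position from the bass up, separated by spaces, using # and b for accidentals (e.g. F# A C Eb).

G# B D#

ii is the minor supertonic, borrowed from the parallel major (the Dorian ii). In F# minor that root is G#.
So the chord is G#-B-D#, a minor triad.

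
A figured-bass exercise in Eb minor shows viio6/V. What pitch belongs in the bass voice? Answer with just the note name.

C

The applied chord viio6/V is rooted on A: A-C-Eb.
The figure 6 means first inversion — the third is in the bass.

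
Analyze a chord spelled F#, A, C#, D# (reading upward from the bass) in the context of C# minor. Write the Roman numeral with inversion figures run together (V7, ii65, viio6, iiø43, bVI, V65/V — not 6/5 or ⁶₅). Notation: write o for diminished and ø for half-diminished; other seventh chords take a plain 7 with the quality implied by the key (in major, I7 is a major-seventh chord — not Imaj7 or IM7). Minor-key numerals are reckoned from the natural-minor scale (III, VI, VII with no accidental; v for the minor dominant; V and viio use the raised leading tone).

iiø65

Stacked in thirds the chord is D#-F#-A-C#: a half-diminished seventh chord on D#.
In C# minor, D# is the supertonic; the diatonic half-diminished seventh chord there is iiø7.
With F# in the bass the chord is in first inversion, so the figured bass is 65.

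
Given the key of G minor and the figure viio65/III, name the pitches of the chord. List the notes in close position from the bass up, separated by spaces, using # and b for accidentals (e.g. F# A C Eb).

C Eb Gb A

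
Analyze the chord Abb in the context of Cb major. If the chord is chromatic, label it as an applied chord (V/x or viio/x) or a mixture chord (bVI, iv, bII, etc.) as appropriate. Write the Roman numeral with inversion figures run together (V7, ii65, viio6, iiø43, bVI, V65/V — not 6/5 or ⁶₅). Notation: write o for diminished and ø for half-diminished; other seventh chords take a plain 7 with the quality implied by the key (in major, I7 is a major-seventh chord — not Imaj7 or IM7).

Stacked in thirds the chord is Abb-Cb-Ebb: a major triad on Abb.
Abb is the lowered sixth degree of Cb major (diatonic 6 would be Ab). This is a major triad on the lowered sixth degree, borrowed from the parallel minor.

bVI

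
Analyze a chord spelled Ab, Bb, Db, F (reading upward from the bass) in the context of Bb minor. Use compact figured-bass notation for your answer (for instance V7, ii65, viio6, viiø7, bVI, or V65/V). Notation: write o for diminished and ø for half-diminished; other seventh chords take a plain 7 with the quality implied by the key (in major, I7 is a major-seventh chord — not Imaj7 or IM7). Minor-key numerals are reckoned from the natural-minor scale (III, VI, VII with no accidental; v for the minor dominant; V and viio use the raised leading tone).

i42

The pitches Bb-Db-F-Ab form a minor seventh chord rooted on Bb.
Bb is scale degree 1 in Bb minor, and a minor seventh chord on that degree is written i7.
With Ab in the bass the chord is in third inversion, so the figured bass is 42.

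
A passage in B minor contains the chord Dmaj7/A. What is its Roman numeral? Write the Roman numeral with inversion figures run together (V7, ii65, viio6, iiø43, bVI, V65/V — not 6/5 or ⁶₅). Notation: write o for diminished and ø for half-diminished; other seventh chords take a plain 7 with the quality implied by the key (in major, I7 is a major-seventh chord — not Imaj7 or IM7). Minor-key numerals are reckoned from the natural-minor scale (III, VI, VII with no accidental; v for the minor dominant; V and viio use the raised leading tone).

Stacked in thirds the chord is D-F#-A-C#: a major seventh chord on D.
In B minor, D is the mediant; the diatonic major seventh chord there is III7.
With A in the bass the chord is in second inversion, so the figured bass is 43.

III43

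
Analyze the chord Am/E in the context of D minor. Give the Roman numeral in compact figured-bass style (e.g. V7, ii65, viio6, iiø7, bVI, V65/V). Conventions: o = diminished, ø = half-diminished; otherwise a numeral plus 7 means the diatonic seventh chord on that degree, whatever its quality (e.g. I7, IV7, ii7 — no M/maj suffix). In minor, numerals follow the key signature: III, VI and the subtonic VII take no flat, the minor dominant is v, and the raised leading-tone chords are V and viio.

Stacked in thirds the chord is A-C-E: a minor triad on A.
In D minor, A is the dominant; the diatonic minor triad there is v.
With E in the bass the chord is in second inversion, so the figured bass is 64.

v64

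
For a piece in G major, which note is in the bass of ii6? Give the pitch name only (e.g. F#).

C

ii in G major has root A; the chord is A-C-E.
The figure 6 means first inversion — the third is in the bass.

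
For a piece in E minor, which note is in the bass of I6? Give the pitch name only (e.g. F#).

I in E minor has root E; the chord is E-G#-B.
The figure 6 means first inversion — the third is in the bass.

G#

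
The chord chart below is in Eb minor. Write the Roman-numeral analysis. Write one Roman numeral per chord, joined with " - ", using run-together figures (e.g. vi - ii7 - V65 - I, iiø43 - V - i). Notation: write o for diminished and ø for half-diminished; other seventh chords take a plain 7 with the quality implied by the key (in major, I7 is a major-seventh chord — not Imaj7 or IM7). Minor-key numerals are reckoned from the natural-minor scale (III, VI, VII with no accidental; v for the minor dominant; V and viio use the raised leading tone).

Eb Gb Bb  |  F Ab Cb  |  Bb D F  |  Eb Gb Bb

i - iio - V - i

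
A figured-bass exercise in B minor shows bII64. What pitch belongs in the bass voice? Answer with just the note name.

G

bII in B minor has root C; the chord is C-E-G.
The figure 64 means second inversion — the fifth is in the bass.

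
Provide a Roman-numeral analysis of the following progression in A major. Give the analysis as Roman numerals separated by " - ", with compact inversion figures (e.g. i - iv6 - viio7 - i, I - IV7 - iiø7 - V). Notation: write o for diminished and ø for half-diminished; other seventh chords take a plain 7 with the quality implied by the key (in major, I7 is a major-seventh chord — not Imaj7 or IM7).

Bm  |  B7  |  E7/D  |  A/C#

ii - V7/V - V42 - I6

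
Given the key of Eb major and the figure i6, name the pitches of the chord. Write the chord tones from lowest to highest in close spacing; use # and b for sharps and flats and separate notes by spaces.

Gb Bb Eb

Scale degree 1 in Eb major is Eb; here the chord built on it is altered to a minor triad. i6 is the minor tonic, borrowed from the parallel minor.
So the chord is Eb-Gb-Bb.
The figured bass 6 indicates first inversion, placing the third (Gb) in the bass: Gb-Bb-Eb.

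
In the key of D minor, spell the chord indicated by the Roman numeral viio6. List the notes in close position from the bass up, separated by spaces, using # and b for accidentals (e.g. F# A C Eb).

E G C#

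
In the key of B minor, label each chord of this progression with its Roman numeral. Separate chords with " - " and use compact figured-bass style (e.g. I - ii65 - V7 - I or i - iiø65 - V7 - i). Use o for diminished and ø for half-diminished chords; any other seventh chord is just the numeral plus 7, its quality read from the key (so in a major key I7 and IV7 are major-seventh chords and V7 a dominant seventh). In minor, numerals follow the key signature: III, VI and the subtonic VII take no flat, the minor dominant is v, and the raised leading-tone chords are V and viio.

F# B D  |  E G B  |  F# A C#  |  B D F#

i64 - iv - v - i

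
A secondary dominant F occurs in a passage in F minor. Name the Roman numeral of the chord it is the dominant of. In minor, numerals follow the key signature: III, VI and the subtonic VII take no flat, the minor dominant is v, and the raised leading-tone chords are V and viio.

The chord is a major triad on F.
A dominant resolves down a perfect fifth: F → Bb. In F minor, Bb is scale degree 4, i.e. iv.

iv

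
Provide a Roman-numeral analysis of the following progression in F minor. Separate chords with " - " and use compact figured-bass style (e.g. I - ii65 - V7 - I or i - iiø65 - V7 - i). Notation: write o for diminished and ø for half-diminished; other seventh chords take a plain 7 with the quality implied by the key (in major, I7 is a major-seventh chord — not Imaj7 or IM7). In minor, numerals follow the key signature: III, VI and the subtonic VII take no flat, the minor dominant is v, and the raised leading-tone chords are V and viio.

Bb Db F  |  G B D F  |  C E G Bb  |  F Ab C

Bb-Db-F has root Bb, degree 4 in F minor, so iv.
G-B-D-F: a dominant seventh chord on G, the applied dominant of V → V7/V.
C-E-G-Bb: dominant seventh chord on C = scale degree 5 → V7.
F-Ab-C: root F is the tonic; minor triad there is i.

iv - V7/V - V7 - i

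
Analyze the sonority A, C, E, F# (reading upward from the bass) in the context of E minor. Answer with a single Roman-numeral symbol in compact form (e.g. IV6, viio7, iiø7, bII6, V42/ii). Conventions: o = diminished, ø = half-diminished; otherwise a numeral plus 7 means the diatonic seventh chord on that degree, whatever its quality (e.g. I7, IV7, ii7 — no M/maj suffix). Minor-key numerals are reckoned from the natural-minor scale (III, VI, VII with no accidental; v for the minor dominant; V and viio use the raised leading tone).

iiø65

Stacked in thirds the chord is F#-A-C-E: a half-diminished seventh chord on F#.
F# is scale degree 2 in E minor, and a half-diminished seventh chord on that degree is written iiø7.
With A in the bass the chord is in first inversion, so the figured bass is 65.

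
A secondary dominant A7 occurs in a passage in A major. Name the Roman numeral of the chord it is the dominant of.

IV

The chord is a dominant seventh chord on A.
A dominant resolves down a perfect fifth: A → D. In A major, D is scale degree 4, i.e. IV.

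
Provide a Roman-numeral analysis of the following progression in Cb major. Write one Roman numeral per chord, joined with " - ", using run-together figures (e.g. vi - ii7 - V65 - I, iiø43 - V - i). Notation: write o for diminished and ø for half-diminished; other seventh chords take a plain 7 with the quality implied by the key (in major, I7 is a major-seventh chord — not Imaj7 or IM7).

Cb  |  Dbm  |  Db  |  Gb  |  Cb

I - ii - V/V - V - I

Cb: root Cb is the tonic; major triad there is I.
Dbm: minor triad on Db = scale degree 2 → ii.
Db: chromatic; Db is V of V, so V/V.
Gb has root Gb, degree 5 in Cb major, so V.
Cb: major triad on Cb = scale degree 1 → I.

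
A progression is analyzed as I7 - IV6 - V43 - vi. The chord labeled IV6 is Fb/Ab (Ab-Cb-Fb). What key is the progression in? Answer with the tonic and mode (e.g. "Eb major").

The anchor chord is a major triad on Fb, labeled IV6.
IV6 on Fb implies Fb is the subdominant; that puts the tonic at Cb, and the uppercase numeral fits major mode.

Cb major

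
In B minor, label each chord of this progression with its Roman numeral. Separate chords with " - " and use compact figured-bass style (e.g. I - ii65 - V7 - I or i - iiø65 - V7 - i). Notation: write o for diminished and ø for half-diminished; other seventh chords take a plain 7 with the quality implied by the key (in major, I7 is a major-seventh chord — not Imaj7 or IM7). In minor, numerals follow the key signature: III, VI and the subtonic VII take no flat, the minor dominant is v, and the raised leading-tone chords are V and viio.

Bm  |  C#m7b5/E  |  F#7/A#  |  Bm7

Bm: minor triad on B = scale degree 1 → i.
C#m7b5/E: half-diminished seventh chord on C# = scale degree 2 → iiø65.
F#7/A# has root F#, degree 5 in B minor, so V65.
Bm7: minor seventh chord on B = scale degree 1 → i7.

i - iiø65 - V65 - i7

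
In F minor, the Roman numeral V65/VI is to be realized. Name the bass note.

C

The applied chord V65/VI is rooted on Ab: Ab-C-Eb-Gb.
The figure 65 means first inversion — the third is in the bass.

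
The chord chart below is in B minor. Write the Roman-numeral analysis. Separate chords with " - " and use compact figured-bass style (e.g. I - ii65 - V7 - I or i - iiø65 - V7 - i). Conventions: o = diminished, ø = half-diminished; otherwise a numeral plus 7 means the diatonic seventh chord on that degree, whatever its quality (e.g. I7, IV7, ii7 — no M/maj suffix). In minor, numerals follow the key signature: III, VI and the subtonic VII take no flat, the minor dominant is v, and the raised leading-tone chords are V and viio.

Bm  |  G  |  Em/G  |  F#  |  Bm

Bm has root B, degree 1 in B minor, so i.
G: major triad on G = scale degree 6 → VI.
Em/G: minor triad on E = scale degree 4 → iv6.
F# has root F#, degree 5 in B minor, so V.
Bm: root B is the tonic; minor triad there is i.

i - VI - iv6 - V - i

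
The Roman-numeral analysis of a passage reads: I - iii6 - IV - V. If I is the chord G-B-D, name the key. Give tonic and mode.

G major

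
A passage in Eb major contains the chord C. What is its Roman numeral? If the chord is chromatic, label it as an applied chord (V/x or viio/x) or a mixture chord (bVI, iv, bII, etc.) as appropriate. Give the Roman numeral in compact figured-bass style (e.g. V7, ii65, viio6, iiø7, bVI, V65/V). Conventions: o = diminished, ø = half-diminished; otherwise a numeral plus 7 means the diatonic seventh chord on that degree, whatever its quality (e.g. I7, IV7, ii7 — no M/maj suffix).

V/ii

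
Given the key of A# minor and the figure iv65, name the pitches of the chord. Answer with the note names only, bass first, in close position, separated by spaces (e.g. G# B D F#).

F# A# C# D#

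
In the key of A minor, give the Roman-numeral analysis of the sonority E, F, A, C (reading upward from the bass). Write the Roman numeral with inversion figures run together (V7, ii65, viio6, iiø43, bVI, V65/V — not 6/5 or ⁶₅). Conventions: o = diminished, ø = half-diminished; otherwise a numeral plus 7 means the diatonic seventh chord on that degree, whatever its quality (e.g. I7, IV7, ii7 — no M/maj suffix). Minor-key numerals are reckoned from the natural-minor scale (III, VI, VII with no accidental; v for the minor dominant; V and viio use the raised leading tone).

The pitches F-A-C-E form a major seventh chord rooted on F.
F is scale degree 6 in A minor, and a major seventh chord on that degree is written VI7.
With E in the bass the chord is in third inversion, so the figured bass is 42.

VI42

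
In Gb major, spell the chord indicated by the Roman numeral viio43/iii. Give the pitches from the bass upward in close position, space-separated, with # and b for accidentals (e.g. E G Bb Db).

The slash marks an applied leading-tone chord: viio of iii. In Gb major, iii is Bb, so the leading tone to it is A, a half step below.
Building a fully diminished seventh chord on A gives A-C-Eb-Gb.
With the 43 figure the chord is in second inversion; from the bass Eb upward in close position it reads Eb-Gb-A-C.

Eb Gb A C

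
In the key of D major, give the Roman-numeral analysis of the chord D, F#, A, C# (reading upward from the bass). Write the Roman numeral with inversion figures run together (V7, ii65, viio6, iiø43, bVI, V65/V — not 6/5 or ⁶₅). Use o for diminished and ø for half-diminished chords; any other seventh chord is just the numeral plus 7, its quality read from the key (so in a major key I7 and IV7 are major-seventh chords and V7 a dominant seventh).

Stacked in thirds the chord is D-F#-A-C#: a major seventh chord on D.
In D major, D is the tonic; the diatonic major seventh chord there is I7.

I7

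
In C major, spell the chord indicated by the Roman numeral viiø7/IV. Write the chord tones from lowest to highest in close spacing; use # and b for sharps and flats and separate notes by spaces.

viiø7/IV is a secondary leading-tone chord. The target IV is F in C major; the applied chord is rooted a semitone below, on E.
Building a half-diminished seventh chord on E gives E-G-Bb-D.

E G Bb D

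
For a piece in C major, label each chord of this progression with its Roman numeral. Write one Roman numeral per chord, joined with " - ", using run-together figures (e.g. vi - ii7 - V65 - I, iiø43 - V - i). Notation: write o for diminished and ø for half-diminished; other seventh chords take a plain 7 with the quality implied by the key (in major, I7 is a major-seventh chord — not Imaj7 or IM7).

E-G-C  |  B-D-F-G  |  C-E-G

E-G-C has root C, degree 1 in C major, so I6.
B-D-F-G: root G is the dominant; dominant seventh chord there is V65.
C-E-G: major triad on C = scale degree 1 → I.

I6 - V65 - I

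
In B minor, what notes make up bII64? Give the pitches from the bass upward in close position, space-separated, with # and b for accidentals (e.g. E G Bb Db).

bII64 is the Neapolitan chord — a major triad on the lowered second degree. In B minor that root is C.
So the chord is C-E-G.
With the 64 figure the chord is in second inversion; from the bass G upward in close position it reads G-C-E.

G C E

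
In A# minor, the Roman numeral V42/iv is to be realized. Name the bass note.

G#

The applied chord V42/iv is rooted on A#: A#-C##-E#-G#.
The figure 42 means third inversion — the seventh is in the bass.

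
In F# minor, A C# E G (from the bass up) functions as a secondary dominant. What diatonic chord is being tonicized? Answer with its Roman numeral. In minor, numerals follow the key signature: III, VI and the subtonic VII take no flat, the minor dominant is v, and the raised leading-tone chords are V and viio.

VI

The chord is a dominant seventh chord on A.
A dominant resolves down a perfect fifth: A → D. In F# minor, D is scale degree 6, i.e. VI.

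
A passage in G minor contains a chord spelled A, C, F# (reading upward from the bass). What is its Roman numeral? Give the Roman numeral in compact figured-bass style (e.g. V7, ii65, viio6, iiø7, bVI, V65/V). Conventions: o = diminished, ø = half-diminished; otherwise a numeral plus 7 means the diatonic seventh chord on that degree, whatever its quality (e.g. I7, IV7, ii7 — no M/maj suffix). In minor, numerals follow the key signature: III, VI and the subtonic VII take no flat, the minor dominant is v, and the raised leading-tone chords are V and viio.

The pitches F#-A-C form a diminished triad rooted on F#.
F# is scale degree 7 in G minor, and a diminished triad on that degree is written viio.
With A in the bass the chord is in first inversion, so the figured bass is 6.

viio6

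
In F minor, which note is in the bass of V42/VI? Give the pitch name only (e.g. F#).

The applied chord V42/VI is rooted on Ab: Ab-C-Eb-Gb.
The figure 42 means third inversion — the seventh is in the bass.

Gb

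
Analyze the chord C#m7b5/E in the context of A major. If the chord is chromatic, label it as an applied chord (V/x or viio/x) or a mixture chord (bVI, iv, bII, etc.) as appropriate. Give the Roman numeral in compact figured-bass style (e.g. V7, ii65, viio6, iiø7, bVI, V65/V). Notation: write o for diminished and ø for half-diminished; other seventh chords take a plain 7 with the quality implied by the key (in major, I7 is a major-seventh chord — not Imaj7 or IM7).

The pitches C#-E-G-B form a half-diminished seventh chord rooted on C#.
C# sits a half step below D (IV in A major); a diminished chord there is the applied leading-tone chord of IV.
With E in the bass the chord is in first inversion, so the figured bass is 65.

viiø65/IV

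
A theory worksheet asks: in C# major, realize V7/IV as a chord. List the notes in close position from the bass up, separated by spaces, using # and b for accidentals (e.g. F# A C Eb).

C# E# G# B

V7/IV is a secondary dominant — the dominant seventh of IV. IV in C# major is F#, so the applied chord's root is C#, a perfect fifth above.
Building a dominant seventh chord on C# gives C#-E#-G#-B.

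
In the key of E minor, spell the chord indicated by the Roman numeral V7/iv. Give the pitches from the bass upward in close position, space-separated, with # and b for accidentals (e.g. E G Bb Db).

E G# B D

V7/iv is a secondary dominant — the dominant seventh of iv. iv in E minor is A, so the applied chord's root is E, a perfect fifth above.
Building a dominant seventh chord on E gives E-G#-B-D.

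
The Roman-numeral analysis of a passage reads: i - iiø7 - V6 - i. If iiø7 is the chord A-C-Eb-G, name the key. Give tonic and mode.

G minor

iiø7 is given as A-C-Eb-G — a half-diminished seventh chord with root A.
Counting down one scale step from A places the tonic on G; a half-diminished seventh chord on degree 2 is diatonic only in minor.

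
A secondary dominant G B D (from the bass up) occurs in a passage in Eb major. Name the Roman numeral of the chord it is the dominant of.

vi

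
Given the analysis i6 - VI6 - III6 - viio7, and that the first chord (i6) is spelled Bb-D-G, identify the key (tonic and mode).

G minor

The anchor chord is a minor triad on G, labeled i6.
If G is scale degree 1 and the mode makes that degree carry a minor triad, the tonic is G and the mode is minor.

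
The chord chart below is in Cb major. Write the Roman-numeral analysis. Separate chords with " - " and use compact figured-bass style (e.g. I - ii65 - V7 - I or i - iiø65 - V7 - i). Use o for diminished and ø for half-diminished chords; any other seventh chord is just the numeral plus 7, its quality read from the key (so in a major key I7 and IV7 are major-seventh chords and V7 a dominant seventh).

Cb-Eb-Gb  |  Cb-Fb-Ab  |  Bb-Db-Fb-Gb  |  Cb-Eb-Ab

I - IV64 - V65 - vi6

Cb-Eb-Gb: root Cb is the tonic; major triad there is I.
Cb-Fb-Ab has root Fb, degree 4 in Cb major, so IV64.
Bb-Db-Fb-Gb has root Gb, degree 5 in Cb major, so V65.
Cb-Eb-Ab: minor triad on Ab = scale degree 6 → vi6.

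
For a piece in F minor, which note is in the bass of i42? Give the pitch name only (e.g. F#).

Eb

i in F minor has root F; the chord is F-Ab-C-Eb.
The figure 42 means third inversion — the seventh is in the bass.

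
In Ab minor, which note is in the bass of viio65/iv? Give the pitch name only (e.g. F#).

The applied chord viio65/iv is rooted on C: C-Eb-Gb-Bbb.
The figure 65 means first inversion — the third is in the bass.

Eb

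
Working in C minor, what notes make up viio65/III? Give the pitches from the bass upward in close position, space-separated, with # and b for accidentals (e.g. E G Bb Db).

viio65/III is a secondary leading-tone chord. The target III is Eb in C minor; the applied chord is rooted a semitone below, on D.
Building a fully diminished seventh chord on D gives D-F-Ab-Cb.
The figured bass 65 indicates first inversion, placing the third (F) in the bass: F-Ab-Cb-D.

F Ab Cb D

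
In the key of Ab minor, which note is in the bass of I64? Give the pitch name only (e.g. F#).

I in Ab minor has root Ab; the chord is Ab-C-Eb.
The figure 64 means second inversion — the fifth is in the bass.

Eb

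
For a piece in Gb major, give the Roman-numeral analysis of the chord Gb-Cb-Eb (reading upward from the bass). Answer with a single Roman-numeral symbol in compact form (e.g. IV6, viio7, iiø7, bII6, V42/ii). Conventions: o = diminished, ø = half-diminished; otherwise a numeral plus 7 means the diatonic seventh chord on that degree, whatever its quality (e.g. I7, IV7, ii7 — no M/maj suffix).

The pitches Cb-Eb-Gb form a major triad rooted on Cb.
Cb is scale degree 4 in Gb major, and a major triad on that degree is written IV.
With Gb in the bass the chord is in second inversion, so the figured bass is 64.

IV64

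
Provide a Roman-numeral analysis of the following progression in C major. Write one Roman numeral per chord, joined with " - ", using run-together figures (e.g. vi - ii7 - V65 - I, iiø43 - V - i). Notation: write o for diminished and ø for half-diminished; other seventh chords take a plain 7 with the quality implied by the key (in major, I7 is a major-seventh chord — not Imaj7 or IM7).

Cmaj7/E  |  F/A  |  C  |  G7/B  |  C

Cmaj7/E: major seventh chord on C = scale degree 1 → I65.
F/A: major triad on F = scale degree 4 → IV6.
C: major triad on C = scale degree 1 → I.
G7/B: root G is the dominant; dominant seventh chord there is V65.
C: root C is the tonic; major triad there is I.

I65 - IV6 - I - V65 - I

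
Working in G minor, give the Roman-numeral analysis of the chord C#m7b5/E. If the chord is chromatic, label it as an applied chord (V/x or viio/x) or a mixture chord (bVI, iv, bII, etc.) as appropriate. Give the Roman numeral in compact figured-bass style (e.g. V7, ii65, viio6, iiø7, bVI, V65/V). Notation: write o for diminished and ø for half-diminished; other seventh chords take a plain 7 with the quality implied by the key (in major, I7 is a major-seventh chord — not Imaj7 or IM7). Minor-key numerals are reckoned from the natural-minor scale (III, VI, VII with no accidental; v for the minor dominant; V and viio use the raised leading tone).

viiø65/V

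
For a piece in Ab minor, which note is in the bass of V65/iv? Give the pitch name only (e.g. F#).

The applied chord V65/iv is rooted on Ab: Ab-C-Eb-Gb.
The figure 65 means first inversion — the third is in the bass.

C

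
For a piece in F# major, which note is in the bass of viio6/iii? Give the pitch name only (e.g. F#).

The applied chord viio6/iii is rooted on G##: G##-B#-D#.
The figure 6 means first inversion — the third is in the bass.

B#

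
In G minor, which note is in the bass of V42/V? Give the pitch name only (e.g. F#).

G

The applied chord V42/V is rooted on A: A-C#-E-G.
The figure 42 means third inversion — the seventh is in the bass.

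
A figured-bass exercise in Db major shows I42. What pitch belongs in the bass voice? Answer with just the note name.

C

I in Db major has root Db; the chord is Db-F-Ab-C.
The figure 42 means third inversion — the seventh is in the bass.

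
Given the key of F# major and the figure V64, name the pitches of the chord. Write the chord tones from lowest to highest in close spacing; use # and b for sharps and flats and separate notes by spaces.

G# C# E#

The numeral's case and figure indicate a major triad. In F# major its root, scale degree 5, is C#.
That chord is spelled C#-E#-G#.
With the 64 figure the chord is in second inversion; from the bass G# upward in close position it reads G#-C#-E#.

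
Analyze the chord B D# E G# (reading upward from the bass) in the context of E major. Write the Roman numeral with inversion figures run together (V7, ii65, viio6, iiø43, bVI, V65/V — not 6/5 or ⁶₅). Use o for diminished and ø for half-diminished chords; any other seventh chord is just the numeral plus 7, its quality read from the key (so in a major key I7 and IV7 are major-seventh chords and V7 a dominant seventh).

I43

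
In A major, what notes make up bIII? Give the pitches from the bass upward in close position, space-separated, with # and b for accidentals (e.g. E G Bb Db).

Scale degree 3 in A major is C#; lowering it a half step gives C. bIII is a major triad on the lowered third degree, borrowed from the parallel minor.
So the chord is C-E-G.

C E G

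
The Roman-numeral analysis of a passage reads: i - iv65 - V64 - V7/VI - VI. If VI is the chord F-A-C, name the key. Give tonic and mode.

A minor

The chord F is a major triad rooted on F; its label is VI.
VI on F implies F is the submediant; that puts the tonic at A, and the uppercase numeral fits minor mode.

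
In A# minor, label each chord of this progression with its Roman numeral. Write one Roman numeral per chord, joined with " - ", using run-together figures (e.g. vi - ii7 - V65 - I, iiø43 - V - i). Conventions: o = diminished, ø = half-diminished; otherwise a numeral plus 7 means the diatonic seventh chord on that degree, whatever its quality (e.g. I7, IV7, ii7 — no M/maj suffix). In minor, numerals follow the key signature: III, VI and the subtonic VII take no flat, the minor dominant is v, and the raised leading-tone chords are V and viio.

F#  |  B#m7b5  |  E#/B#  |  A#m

F#: major triad on F# = scale degree 6 → VI.
B#m7b5: half-diminished seventh chord on B# = scale degree 2 → iiø7.
E#/B#: root E# is the dominant; major triad there is V64.
A#m has root A#, degree 1 in A# minor, so i.

VI - iiø7 - V64 - i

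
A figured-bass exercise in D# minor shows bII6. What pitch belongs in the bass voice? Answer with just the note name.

G#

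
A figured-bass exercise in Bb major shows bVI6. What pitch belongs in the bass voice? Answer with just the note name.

bVI in Bb major has root Gb; the chord is Gb-Bb-Db.
The figure 6 means first inversion — the third is in the bass.

Bb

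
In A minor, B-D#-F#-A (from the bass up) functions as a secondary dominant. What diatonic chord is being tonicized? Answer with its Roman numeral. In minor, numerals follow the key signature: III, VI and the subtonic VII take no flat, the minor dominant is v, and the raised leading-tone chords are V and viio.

The chord is a dominant seventh chord on B.
A dominant resolves down a perfect fifth: B → E. In A minor, E is scale degree 5, i.e. V.

V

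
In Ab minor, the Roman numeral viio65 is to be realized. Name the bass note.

Bb

viio in Ab minor has root G; the chord is G-Bb-Db-Fb.
The figure 65 means first inversion — the third is in the bass.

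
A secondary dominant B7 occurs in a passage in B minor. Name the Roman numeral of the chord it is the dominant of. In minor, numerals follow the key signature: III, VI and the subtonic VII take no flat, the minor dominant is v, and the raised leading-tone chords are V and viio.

iv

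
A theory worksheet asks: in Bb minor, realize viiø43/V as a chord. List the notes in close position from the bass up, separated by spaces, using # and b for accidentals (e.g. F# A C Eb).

Bb D E G

viiø43/V is a secondary leading-tone chord. The target V is F in Bb minor; the applied chord is rooted a semitone below, on E.
Building a half-diminished seventh chord on E gives E-G-Bb-D.
With the 43 figure the chord is in second inversion; from the bass Bb upward in close position it reads Bb-D-E-G.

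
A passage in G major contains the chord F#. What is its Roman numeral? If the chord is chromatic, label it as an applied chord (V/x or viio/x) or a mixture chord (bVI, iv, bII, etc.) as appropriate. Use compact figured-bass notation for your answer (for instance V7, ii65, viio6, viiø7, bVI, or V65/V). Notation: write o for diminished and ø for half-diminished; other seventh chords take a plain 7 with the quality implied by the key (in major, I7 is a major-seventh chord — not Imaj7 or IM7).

V/iii

The pitches F#-A#-C# form a major triad rooted on F#.
F# is not a diatonic chord root with this quality in G major, but it lies a perfect fifth above B (iii), so the chord functions as an applied dominant of iii.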